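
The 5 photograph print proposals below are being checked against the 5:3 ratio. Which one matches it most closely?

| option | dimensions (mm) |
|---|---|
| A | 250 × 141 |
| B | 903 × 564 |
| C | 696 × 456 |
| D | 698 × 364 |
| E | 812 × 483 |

Ratios (long/short): A ≈ 1.773; B ≈ 1.601; C ≈ 1.526; D ≈ 1.918; E ≈ 1.681.
5:3 ≈ 1.667; option E is nearest (Δ 0.014).

E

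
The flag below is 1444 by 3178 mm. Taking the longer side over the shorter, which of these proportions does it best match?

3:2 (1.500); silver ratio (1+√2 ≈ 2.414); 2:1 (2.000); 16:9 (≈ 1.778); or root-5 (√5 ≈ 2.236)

root-5

Ratio = 3178 / 1444 ≈ 2.201.
Distances: 3:2 1.500 (Δ 0.701); silver ratio 2.414 (Δ 0.213); 2:1 2.000 (Δ 0.201); 16:9 1.778 (Δ 0.423); root-5 2.236 (Δ 0.035).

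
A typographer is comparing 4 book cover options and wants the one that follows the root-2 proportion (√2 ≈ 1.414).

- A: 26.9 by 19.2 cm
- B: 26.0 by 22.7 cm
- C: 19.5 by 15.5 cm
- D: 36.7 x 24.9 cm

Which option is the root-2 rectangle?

Target root-2 ≈ 1.414.
A: 1.401 (Δ0.013)  B: 1.145 (Δ0.269)  C: 1.258 (Δ0.156)  D: 1.474 (Δ0.060)

A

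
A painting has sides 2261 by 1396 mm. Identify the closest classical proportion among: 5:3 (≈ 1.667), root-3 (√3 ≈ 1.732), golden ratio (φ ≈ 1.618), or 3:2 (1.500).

golden ratio

Ratio = 2261 / 1396 ≈ 1.620.
Distances: 5:3 1.667 (Δ 0.047); root-3 1.732 (Δ 0.112); golden ratio 1.618 (Δ 0.002); 3:2 1.500 (Δ 0.120).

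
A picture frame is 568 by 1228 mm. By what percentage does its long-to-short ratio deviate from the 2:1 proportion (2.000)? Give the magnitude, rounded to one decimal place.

8.1%

Ratio = 1228 / 568 ≈ 2.1620.
Ideal 2:1 = 2.0000. |2.1620 − 2.0000| / 2.0000 ≈ 8.10% → 8.1%.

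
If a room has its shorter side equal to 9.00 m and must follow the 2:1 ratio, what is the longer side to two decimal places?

18.00 m

2:1 = 2.00000.
Longer side = 9.00 × 2.00000 ≈ 18.0000 → 18.00 m.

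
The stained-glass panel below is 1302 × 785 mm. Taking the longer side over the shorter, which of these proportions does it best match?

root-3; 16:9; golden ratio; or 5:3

Ratio = 1302 / 785 ≈ 1.659.
Distances: root-3 1.732 (Δ 0.073); 16:9 1.778 (Δ 0.119); golden ratio 1.618 (Δ 0.041); 5:3 1.667 (Δ 0.008).

5:3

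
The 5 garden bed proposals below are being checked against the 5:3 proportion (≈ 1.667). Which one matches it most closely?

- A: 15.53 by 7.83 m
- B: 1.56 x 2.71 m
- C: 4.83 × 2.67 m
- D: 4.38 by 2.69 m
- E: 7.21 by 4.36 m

Ratios (long/short): A ≈ 1.983; B ≈ 1.737; C ≈ 1.809; D ≈ 1.628; E ≈ 1.654.
5:3 ≈ 1.667; option E is nearest (Δ 0.013).

E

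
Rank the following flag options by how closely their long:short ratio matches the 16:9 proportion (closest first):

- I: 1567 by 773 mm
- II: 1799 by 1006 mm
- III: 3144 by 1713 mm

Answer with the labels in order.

Ratios: I = 1567 / 773 ≈ 2.027; II = 1799 / 1006 ≈ 1.788; III = 3144 / 1713 ≈ 1.835.
|Δ from 1.778|: I 0.249; II 0.010; III 0.057.

II, III, I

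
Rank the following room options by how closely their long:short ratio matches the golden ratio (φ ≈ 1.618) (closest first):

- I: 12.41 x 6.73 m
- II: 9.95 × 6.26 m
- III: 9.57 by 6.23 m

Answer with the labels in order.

Ratios: I = 12.41 / 6.73 ≈ 1.844; II = 9.95 / 6.26 ≈ 1.589; III = 9.57 / 6.23 ≈ 1.536.
|Δ from 1.618|: I 0.226; II 0.029; III 0.082.

II, III, I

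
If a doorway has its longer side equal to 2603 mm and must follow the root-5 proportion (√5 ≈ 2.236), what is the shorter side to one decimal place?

1164.1 mm

root-5 ≈ 2.23607.
Shorter side = 2603 ÷ 2.23607 ≈ 1164.096 → 1164.1 mm.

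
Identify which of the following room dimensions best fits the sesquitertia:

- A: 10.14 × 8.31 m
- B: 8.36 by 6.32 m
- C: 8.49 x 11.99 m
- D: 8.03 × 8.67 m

B

Ratios (long/short): A ≈ 1.220; B ≈ 1.323; C ≈ 1.412; D ≈ 1.080.
4:3 ≈ 1.333; option B is nearest (Δ 0.010).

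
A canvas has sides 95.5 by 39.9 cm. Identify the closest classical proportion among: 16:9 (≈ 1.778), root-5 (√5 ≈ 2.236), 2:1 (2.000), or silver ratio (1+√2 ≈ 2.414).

silver ratio

Ratio = 95.5 / 39.9 ≈ 2.393.
Distances: 16:9 1.778 (Δ 0.615); root-5 2.236 (Δ 0.157); 2:1 2.000 (Δ 0.393); silver ratio 2.414 (Δ 0.021).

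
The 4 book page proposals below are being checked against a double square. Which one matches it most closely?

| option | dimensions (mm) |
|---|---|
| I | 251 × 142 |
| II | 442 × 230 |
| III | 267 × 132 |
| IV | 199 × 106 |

III

Ratios (long/short): I ≈ 1.768; II ≈ 1.922; III ≈ 2.023; IV ≈ 1.877.
2:1 ≈ 2.000; option III is nearest (Δ 0.023).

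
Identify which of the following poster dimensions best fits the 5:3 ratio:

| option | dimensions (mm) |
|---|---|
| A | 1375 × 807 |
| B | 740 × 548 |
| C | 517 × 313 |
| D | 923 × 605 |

C

Target 5:3 ≈ 1.667.
A: 1.704 (Δ0.037)  B: 1.350 (Δ0.317)  C: 1.652 (Δ0.015)  D: 1.526 (Δ0.141)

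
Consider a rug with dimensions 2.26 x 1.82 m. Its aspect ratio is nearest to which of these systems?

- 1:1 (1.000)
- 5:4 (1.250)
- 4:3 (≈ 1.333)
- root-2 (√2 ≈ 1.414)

5:4

Ratio = 2.26 / 1.82 ≈ 1.242.
Distances: 1:1 1.000 (Δ 0.242); 5:4 1.250 (Δ 0.008); 4:3 1.333 (Δ 0.091); root-2 1.414 (Δ 0.172).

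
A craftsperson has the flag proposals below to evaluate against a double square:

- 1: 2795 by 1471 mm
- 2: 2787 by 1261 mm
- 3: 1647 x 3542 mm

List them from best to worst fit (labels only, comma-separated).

1, 3, 2

Ratios: 1 = 2795 / 1471 ≈ 1.900; 2 = 2787 / 1261 ≈ 2.210; 3 = 3542 / 1647 ≈ 2.151.
|Δ from 2.000|: 1 0.100; 2 0.210; 3 0.151.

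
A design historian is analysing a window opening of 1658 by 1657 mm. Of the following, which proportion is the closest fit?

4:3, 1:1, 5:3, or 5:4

1658/1657 ≈ 1.001. Nearest candidates are 1:1 (1.000, off by 0.001) and 5:4 (1.250, off by 0.249).

1:1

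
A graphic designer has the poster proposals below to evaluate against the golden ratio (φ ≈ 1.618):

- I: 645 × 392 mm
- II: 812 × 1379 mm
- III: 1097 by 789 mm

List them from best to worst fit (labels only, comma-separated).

I, II, III

Ratios: I = 645 / 392 ≈ 1.645; II = 1379 / 812 ≈ 1.698; III = 1097 / 789 ≈ 1.390.
|Δ from 1.618|: I 0.027; II 0.080; III 0.228.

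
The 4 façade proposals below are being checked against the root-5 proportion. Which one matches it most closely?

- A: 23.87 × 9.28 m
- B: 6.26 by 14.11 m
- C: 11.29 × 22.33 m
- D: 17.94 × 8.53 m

Ratios (long/short): A ≈ 2.572; B ≈ 2.254; C ≈ 1.978; D ≈ 2.103.
root-5 ≈ 2.236; option B is nearest (Δ 0.018).

B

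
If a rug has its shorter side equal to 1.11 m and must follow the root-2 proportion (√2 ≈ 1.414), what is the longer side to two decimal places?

root-2 ≈ 1.41421.
Longer side = 1.11 × 1.41421 ≈ 1.5698 → 1.57 m.

1.57 m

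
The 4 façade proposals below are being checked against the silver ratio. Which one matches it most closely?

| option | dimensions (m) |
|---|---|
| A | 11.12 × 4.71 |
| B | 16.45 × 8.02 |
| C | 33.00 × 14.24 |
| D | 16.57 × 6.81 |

D

Ratios (long/short): A ≈ 2.361; B ≈ 2.051; C ≈ 2.317; D ≈ 2.433.
silver ratio ≈ 2.414; option D is nearest (Δ 0.019).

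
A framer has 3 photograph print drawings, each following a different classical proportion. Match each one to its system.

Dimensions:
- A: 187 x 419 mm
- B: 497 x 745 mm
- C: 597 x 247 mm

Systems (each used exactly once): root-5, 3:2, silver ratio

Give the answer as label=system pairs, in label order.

Ratios: A ≈ 2.241; B ≈ 1.499; C ≈ 2.417.
Targets: root-5 ≈ 2.236; 3:2 ≈ 1.500; silver ratio ≈ 2.414.

A=root-5, B=3:2, C=silver ratio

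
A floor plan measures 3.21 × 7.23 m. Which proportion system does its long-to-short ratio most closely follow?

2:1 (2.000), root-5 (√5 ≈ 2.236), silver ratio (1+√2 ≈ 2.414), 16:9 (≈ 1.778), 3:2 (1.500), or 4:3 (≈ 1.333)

root-5

Ratio = 7.23 / 3.21 ≈ 2.252.
Distances: 2:1 2.000 (Δ 0.252); root-5 2.236 (Δ 0.016); silver ratio 2.414 (Δ 0.162); 16:9 1.778 (Δ 0.474); 3:2 1.500 (Δ 0.752); 4:3 1.333 (Δ 0.919).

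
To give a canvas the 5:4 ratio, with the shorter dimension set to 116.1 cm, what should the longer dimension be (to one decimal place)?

145.1 cm

5:4 = 1.25000.
Longer side = 116.1 × 1.25000 ≈ 145.125 → 145.1 cm.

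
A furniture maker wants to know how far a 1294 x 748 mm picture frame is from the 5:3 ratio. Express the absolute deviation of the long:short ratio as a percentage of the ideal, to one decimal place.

3.8%

Ratio = 1294 / 748 ≈ 1.7299.
Ideal 5:3 ≈ 1.6667. |1.7299 − 1.6667| / 1.6667 ≈ 3.79% → 3.8%.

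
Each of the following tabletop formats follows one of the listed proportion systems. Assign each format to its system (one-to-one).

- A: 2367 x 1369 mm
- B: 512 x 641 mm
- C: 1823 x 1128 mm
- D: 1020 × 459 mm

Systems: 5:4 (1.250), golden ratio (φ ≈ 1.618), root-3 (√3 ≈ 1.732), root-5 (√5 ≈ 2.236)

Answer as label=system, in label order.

Ratios: A ≈ 1.729; B ≈ 1.252; C ≈ 1.616; D ≈ 2.222.
Targets: 5:4 ≈ 1.250; golden ratio ≈ 1.618; root-3 ≈ 1.732; root-5 ≈ 2.236.

A=root-3, B=5:4, C=golden ratio, D=root-5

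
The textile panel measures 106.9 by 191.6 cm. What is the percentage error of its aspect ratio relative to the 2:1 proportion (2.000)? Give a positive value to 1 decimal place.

10.4%

Ratio = 191.6 / 106.9 ≈ 1.7923.
Ideal 2:1 = 2.0000. |1.7923 − 2.0000| / 2.0000 ≈ 10.38% → 10.4%.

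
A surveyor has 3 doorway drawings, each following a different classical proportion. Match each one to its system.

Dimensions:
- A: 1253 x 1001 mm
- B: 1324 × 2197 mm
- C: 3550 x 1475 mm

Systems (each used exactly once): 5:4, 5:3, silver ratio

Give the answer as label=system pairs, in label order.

A = 1253/1001 ≈ 1.252 → 5:4 (1.250)
B = 2197/1324 ≈ 1.659 → 5:3 (1.667)
C = 3550/1475 ≈ 2.407 → silver ratio (2.414)

A=5:4, B=5:3, C=silver ratio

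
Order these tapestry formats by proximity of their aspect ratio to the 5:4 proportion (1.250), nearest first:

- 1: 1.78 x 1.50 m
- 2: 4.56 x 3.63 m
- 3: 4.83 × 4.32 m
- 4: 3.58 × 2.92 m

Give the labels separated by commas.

2, 4, 1, 3

Ratios: 1 = 1.78 / 1.50 ≈ 1.187; 2 = 4.56 / 3.63 ≈ 1.256; 3 = 4.83 / 4.32 ≈ 1.118; 4 = 3.58 / 2.92 ≈ 1.226.
|Δ from 1.250|: 1 0.063; 2 0.006; 3 0.132; 4 0.024.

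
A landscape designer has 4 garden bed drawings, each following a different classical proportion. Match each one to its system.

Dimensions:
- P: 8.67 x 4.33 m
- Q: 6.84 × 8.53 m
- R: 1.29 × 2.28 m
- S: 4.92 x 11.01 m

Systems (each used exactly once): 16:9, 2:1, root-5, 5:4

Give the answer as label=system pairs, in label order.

P=2:1, Q=5:4, R=16:9, S=root-5

Ratios: P ≈ 2.002; Q ≈ 1.247; R ≈ 1.767; S ≈ 2.238.
Targets: 16:9 ≈ 1.778; 2:1 ≈ 2.000; root-5 ≈ 2.236; 5:4 ≈ 1.250.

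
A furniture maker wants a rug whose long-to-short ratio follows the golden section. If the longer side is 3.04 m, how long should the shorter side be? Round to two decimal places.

golden ratio ≈ 1.61803.
Shorter side = 3.04 ÷ 1.61803 ≈ 1.8788 → 1.88 m.

1.88 m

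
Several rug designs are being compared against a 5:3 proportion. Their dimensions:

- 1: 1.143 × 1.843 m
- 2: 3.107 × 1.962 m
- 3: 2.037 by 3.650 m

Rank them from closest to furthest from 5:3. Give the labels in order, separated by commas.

1: 1.843/1.143 ≈ 1.612 → |1.612 − 1.667| = 0.055
2: 3.107/1.962 ≈ 1.584 → |1.584 − 1.667| = 0.083
3: 3.650/2.037 ≈ 1.792 → |1.792 − 1.667| = 0.125

1, 2, 3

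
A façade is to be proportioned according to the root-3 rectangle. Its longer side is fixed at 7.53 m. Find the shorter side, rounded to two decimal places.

4.35 m

root-3 ≈ 1.73205.
Shorter side = 7.53 ÷ 1.73205 ≈ 4.3474 → 4.35 m.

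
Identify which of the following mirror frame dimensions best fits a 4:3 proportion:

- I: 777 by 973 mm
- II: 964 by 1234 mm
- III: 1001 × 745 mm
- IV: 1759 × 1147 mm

III

Target 4:3 ≈ 1.333.
I: 1.252 (Δ0.081)  II: 1.280 (Δ0.053)  III: 1.344 (Δ0.011)  IV: 1.534 (Δ0.201)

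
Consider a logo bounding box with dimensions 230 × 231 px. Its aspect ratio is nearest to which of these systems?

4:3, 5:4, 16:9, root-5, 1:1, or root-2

1:1

Ratio = 231 / 230 ≈ 1.004.
Distances: 4:3 1.333 (Δ 0.329); 5:4 1.250 (Δ 0.246); 16:9 1.778 (Δ 0.774); root-5 2.236 (Δ 1.232); 1:1 1.000 (Δ 0.004); root-2 1.414 (Δ 0.410).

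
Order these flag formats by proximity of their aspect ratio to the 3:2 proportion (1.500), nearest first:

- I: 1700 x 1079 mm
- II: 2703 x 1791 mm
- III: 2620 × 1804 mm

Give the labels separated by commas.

II, III, I

Ratios: I = 1700 / 1079 ≈ 1.576; II = 2703 / 1791 ≈ 1.509; III = 2620 / 1804 ≈ 1.452.
|Δ from 1.500|: I 0.076; II 0.009; III 0.048.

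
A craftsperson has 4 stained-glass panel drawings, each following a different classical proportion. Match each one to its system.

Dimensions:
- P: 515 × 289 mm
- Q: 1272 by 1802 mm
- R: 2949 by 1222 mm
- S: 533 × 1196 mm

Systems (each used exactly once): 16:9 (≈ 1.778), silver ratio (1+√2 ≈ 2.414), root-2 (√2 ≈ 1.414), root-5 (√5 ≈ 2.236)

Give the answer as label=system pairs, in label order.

P=16:9, Q=root-2, R=silver ratio, S=root-5

P = 515/289 ≈ 1.782 → 16:9 (1.778)
Q = 1802/1272 ≈ 1.417 → root-2 (1.414)
R = 2949/1222 ≈ 2.413 → silver ratio (2.414)
S = 1196/533 ≈ 2.244 → root-5 (2.236)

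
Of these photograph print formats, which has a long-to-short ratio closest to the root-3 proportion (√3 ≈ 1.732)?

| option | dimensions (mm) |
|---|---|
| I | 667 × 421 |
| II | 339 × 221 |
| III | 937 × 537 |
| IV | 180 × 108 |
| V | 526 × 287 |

III

Target root-3 ≈ 1.732.
I: 1.584 (Δ0.148)  II: 1.534 (Δ0.198)  III: 1.745 (Δ0.013)  IV: 1.667 (Δ0.065)  V: 1.833 (Δ0.101)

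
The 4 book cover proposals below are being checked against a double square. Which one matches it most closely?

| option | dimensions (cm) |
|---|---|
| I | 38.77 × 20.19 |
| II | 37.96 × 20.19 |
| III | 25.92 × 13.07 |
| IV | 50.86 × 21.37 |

Ratios (long/short): I ≈ 1.920; II ≈ 1.880; III ≈ 1.983; IV ≈ 2.380.
2:1 ≈ 2.000; option III is nearest (Δ 0.017).

III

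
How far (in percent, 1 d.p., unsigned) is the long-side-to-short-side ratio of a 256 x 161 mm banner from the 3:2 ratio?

Ratio = 256 / 161 ≈ 1.5901.
Ideal 3:2 = 1.5000. |1.5901 − 1.5000| / 1.5000 ≈ 6.01% → 6.0%.

6.0%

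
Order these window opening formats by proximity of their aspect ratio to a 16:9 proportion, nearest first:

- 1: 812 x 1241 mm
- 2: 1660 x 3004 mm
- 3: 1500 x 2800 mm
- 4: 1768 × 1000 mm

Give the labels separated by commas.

Ratios: 1 = 1241 / 812 ≈ 1.528; 2 = 3004 / 1660 ≈ 1.810; 3 = 2800 / 1500 ≈ 1.867; 4 = 1768 / 1000 ≈ 1.768.
|Δ from 1.778|: 1 0.250; 2 0.032; 3 0.089; 4 0.010.

4, 2, 3, 1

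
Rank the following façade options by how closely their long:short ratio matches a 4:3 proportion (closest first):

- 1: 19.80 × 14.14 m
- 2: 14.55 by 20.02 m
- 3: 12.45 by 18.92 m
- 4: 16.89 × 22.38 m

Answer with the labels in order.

1: 19.80/14.14 ≈ 1.400 → |1.400 − 1.333| = 0.067
2: 20.02/14.55 ≈ 1.376 → |1.376 − 1.333| = 0.043
3: 18.92/12.45 ≈ 1.520 → |1.520 − 1.333| = 0.187
4: 22.38/16.89 ≈ 1.325 → |1.325 − 1.333| = 0.008

4, 2, 1, 3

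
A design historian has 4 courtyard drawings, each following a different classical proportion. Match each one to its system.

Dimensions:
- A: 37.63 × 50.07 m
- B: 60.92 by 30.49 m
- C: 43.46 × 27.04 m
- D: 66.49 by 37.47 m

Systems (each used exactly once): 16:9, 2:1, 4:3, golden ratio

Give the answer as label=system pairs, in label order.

A=4:3, B=2:1, C=golden ratio, D=16:9

A = 50.07/37.63 ≈ 1.331 → 4:3 (1.333)
B = 60.92/30.49 ≈ 1.998 → 2:1 (2.000)
C = 43.46/27.04 ≈ 1.607 → golden ratio (1.618)
D = 66.49/37.47 ≈ 1.774 → 16:9 (1.778)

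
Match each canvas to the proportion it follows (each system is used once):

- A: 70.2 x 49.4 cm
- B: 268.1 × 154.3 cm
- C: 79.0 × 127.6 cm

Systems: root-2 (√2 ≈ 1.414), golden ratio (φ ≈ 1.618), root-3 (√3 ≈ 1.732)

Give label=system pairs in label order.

A=root-2, B=root-3, C=golden ratio

Ratios: A ≈ 1.421; B ≈ 1.738; C ≈ 1.615.
Targets: root-2 ≈ 1.414; golden ratio ≈ 1.618; root-3 ≈ 1.732.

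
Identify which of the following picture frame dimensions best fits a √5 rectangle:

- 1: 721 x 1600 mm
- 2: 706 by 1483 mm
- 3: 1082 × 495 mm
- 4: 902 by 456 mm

1

Target root-5 ≈ 2.236.
1: 2.219 (Δ0.017)  2: 2.101 (Δ0.135)  3: 2.186 (Δ0.050)  4: 1.978 (Δ0.258)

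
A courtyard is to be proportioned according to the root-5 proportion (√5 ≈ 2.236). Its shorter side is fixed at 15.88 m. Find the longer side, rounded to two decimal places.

root-5 ≈ 2.23607.
Longer side = 15.88 × 2.23607 ≈ 35.5088 → 35.51 m.

35.51 m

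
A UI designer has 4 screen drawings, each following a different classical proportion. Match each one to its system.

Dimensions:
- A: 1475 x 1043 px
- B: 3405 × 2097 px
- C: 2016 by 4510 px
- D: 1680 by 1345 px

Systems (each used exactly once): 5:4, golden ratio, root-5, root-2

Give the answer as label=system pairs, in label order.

A=root-2, B=golden ratio, C=root-5, D=5:4

Ratios: A ≈ 1.414; B ≈ 1.624; C ≈ 2.237; D ≈ 1.249.
Targets: 5:4 ≈ 1.250; golden ratio ≈ 1.618; root-5 ≈ 2.236; root-2 ≈ 1.414.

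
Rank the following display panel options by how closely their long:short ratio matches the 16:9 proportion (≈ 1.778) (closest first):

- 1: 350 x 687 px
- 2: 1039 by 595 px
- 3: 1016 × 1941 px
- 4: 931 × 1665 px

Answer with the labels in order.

Ratios: 1 = 687 / 350 ≈ 1.963; 2 = 1039 / 595 ≈ 1.746; 3 = 1941 / 1016 ≈ 1.910; 4 = 1665 / 931 ≈ 1.788.
|Δ from 1.778|: 1 0.185; 2 0.032; 3 0.132; 4 0.010.

4, 2, 3, 1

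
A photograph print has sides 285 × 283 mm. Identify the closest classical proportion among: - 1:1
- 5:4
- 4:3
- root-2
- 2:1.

1:1

285/283 ≈ 1.007. Nearest candidates are 1:1 (1.000, off by 0.007) and 5:4 (1.250, off by 0.243).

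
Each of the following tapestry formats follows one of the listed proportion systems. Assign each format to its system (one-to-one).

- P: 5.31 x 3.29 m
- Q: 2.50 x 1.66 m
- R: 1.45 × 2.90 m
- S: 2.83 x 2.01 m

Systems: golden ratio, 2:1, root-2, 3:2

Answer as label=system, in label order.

P=golden ratio, Q=3:2, R=2:1, S=root-2

Ratios: P ≈ 1.614; Q ≈ 1.506; R ≈ 2.000; S ≈ 1.408.
Targets: golden ratio ≈ 1.618; 2:1 ≈ 2.000; root-2 ≈ 1.414; 3:2 ≈ 1.500.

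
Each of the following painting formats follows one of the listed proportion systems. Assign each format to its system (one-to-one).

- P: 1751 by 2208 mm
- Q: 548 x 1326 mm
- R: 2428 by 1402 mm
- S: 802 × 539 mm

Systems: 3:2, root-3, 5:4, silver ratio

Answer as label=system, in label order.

Ratios: P ≈ 1.261; Q ≈ 2.420; R ≈ 1.732; S ≈ 1.488.
Targets: 3:2 ≈ 1.500; root-3 ≈ 1.732; 5:4 ≈ 1.250; silver ratio ≈ 2.414.

P=5:4, Q=silver ratio, R=root-3, S=3:2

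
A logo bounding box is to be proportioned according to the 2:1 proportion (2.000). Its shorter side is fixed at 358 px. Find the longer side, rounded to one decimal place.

716.0 px

2:1 = 2.00000.
Longer side = 358 × 2.00000 ≈ 716.000 → 716.0 px.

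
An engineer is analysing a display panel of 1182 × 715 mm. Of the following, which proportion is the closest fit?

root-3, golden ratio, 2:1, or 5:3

5:3

1182/715 ≈ 1.653. Nearest candidates are 5:3 (1.667, off by 0.014) and golden ratio (1.618, off by 0.035).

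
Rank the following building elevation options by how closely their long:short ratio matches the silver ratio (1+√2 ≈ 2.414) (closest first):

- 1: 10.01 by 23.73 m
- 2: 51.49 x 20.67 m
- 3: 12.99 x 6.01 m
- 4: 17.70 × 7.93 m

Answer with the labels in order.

1: 23.73/10.01 ≈ 2.371 → |2.371 − 2.414| = 0.043
2: 51.49/20.67 ≈ 2.491 → |2.491 − 2.414| = 0.077
3: 12.99/6.01 ≈ 2.161 → |2.161 − 2.414| = 0.253
4: 17.70/7.93 ≈ 2.232 → |2.232 − 2.414| = 0.182

1, 2, 4, 3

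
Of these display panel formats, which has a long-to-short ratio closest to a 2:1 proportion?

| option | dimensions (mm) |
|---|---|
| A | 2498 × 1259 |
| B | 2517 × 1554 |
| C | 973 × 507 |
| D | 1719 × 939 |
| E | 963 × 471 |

A

Target 2:1 ≈ 2.000.
A: 1.984 (Δ0.016)  B: 1.620 (Δ0.380)  C: 1.919 (Δ0.081)  D: 1.831 (Δ0.169)  E: 2.045 (Δ0.045)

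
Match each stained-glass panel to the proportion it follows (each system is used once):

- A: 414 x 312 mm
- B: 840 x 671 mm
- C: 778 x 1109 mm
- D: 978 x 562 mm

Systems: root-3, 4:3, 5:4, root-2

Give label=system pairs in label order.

A=4:3, B=5:4, C=root-2, D=root-3

Ratios: A ≈ 1.327; B ≈ 1.252; C ≈ 1.425; D ≈ 1.740.
Targets: root-3 ≈ 1.732; 4:3 ≈ 1.333; 5:4 ≈ 1.250; root-2 ≈ 1.414.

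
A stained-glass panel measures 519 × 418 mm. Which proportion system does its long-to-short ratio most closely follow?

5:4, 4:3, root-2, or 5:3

5:4

Ratio = 519 / 418 ≈ 1.242.
Distances: 5:4 1.250 (Δ 0.008); 4:3 1.333 (Δ 0.091); root-2 1.414 (Δ 0.172); 5:3 1.667 (Δ 0.425).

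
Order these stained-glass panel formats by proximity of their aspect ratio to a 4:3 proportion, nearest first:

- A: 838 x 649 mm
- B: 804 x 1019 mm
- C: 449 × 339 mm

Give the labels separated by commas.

C, A, B

A: 838/649 ≈ 1.291 → |1.291 − 1.333| = 0.042
B: 1019/804 ≈ 1.267 → |1.267 − 1.333| = 0.066
C: 449/339 ≈ 1.324 → |1.324 − 1.333| = 0.009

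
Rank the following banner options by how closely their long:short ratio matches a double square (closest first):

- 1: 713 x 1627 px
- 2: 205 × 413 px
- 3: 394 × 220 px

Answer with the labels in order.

2, 3, 1

1: 1627/713 ≈ 2.282 → |2.282 − 2.000| = 0.282
2: 413/205 ≈ 2.015 → |2.015 − 2.000| = 0.015
3: 394/220 ≈ 1.791 → |1.791 − 2.000| = 0.209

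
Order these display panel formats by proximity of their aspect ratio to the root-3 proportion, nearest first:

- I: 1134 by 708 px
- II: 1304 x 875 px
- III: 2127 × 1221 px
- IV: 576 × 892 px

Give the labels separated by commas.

III, I, IV, II

Ratios: I = 1134 / 708 ≈ 1.602; II = 1304 / 875 ≈ 1.490; III = 2127 / 1221 ≈ 1.742; IV = 892 / 576 ≈ 1.549.
|Δ from 1.732|: I 0.130; II 0.242; III 0.010; IV 0.183.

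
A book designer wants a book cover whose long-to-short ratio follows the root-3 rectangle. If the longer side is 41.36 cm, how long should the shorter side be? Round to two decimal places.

23.88 cm

root-3 ≈ 1.73205.
Shorter side = 41.36 ÷ 1.73205 ≈ 23.8792 → 23.88 cm.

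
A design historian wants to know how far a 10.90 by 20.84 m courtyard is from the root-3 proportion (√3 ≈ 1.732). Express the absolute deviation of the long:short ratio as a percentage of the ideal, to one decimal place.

10.4%

Ratio = 20.84 / 10.90 ≈ 1.9119.
Ideal root-3 ≈ 1.7321. |1.9119 − 1.7321| / 1.7321 ≈ 10.38% → 10.4%.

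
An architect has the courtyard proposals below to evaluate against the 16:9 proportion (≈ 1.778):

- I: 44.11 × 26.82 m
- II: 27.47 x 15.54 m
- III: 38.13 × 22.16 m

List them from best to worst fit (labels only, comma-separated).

II, III, I

Ratios: I = 44.11 / 26.82 ≈ 1.645; II = 27.47 / 15.54 ≈ 1.768; III = 38.13 / 22.16 ≈ 1.721.
|Δ from 1.778|: I 0.133; II 0.010; III 0.057.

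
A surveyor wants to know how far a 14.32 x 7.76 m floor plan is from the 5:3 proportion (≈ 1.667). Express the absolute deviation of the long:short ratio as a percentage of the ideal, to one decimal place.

Ratio = 14.32 / 7.76 ≈ 1.8454.
Ideal 5:3 ≈ 1.6667. |1.8454 − 1.6667| / 1.6667 ≈ 10.72% → 10.7%.

10.7%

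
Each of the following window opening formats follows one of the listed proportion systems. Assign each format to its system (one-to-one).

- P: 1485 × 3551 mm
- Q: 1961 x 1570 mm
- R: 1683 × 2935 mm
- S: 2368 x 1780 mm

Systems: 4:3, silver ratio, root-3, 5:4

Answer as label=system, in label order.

P=silver ratio, Q=5:4, R=root-3, S=4:3

P = 3551/1485 ≈ 2.391 → silver ratio (2.414)
Q = 1961/1570 ≈ 1.249 → 5:4 (1.250)
R = 2935/1683 ≈ 1.744 → root-3 (1.732)
S = 2368/1780 ≈ 1.330 → 4:3 (1.333)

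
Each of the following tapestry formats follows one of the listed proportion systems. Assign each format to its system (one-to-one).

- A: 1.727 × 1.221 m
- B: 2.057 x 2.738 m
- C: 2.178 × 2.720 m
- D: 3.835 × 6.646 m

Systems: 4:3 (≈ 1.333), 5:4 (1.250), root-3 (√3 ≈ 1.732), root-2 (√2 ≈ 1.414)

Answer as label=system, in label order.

A=root-2, B=4:3, C=5:4, D=root-3

A = 1.727/1.221 ≈ 1.414 → root-2 (1.414)
B = 2.738/2.057 ≈ 1.331 → 4:3 (1.333)
C = 2.720/2.178 ≈ 1.249 → 5:4 (1.250)
D = 6.646/3.835 ≈ 1.733 → root-3 (1.732)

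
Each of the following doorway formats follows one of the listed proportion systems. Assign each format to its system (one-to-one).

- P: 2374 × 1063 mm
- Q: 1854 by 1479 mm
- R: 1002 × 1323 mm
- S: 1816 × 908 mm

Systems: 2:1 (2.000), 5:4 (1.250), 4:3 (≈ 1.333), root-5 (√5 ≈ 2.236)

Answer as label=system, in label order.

P=root-5, Q=5:4, R=4:3, S=2:1

Ratios: P ≈ 2.233; Q ≈ 1.254; R ≈ 1.320; S ≈ 2.000.
Targets: 2:1 ≈ 2.000; 5:4 ≈ 1.250; 4:3 ≈ 1.333; root-5 ≈ 2.236.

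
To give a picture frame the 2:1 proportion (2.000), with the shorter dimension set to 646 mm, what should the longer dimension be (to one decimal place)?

1292.0 mm

2:1 = 2.00000.
Longer side = 646 × 2.00000 ≈ 1292.000 → 1292.0 mm.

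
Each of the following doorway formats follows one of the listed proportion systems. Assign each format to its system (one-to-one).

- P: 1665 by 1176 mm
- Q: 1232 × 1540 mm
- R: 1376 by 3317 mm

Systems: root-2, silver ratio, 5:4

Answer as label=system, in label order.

P = 1665/1176 ≈ 1.416 → root-2 (1.414)
Q = 1540/1232 ≈ 1.250 → 5:4 (1.250)
R = 3317/1376 ≈ 2.411 → silver ratio (2.414)

P=root-2, Q=5:4, R=silver ratio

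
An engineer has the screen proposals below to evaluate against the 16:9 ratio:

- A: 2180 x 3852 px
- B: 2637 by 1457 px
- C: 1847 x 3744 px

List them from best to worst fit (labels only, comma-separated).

Ratios: A = 3852 / 2180 ≈ 1.767; B = 2637 / 1457 ≈ 1.810; C = 3744 / 1847 ≈ 2.027.
|Δ from 1.778|: A 0.011; B 0.032; C 0.249.

A, B, C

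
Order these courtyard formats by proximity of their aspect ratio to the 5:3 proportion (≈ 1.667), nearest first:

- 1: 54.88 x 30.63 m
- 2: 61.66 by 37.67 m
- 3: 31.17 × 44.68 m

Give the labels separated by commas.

Ratios: 1 = 54.88 / 30.63 ≈ 1.792; 2 = 61.66 / 37.67 ≈ 1.637; 3 = 44.68 / 31.17 ≈ 1.433.
|Δ from 1.667|: 1 0.125; 2 0.030; 3 0.234.

2, 1, 3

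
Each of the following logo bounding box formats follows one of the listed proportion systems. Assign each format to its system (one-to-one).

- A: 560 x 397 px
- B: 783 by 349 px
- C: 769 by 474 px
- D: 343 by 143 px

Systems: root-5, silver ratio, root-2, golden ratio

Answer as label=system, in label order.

Ratios: A ≈ 1.411; B ≈ 2.244; C ≈ 1.622; D ≈ 2.399.
Targets: root-5 ≈ 2.236; silver ratio ≈ 2.414; root-2 ≈ 1.414; golden ratio ≈ 1.618.

A=root-2, B=root-5, C=golden ratio, D=silver ratio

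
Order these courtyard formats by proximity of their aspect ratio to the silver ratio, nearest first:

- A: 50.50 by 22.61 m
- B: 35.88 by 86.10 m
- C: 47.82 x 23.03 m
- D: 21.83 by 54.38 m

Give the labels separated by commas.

B, D, A, C

Ratios: A = 50.50 / 22.61 ≈ 2.234; B = 86.10 / 35.88 ≈ 2.400; C = 47.82 / 23.03 ≈ 2.076; D = 54.38 / 21.83 ≈ 2.491.
|Δ from 2.414|: A 0.180; B 0.014; C 0.338; D 0.077.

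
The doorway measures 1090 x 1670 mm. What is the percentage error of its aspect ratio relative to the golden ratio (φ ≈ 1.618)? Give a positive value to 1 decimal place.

5.3%

Ratio = 1670 / 1090 ≈ 1.5321.
Ideal golden ratio ≈ 1.6180. |1.5321 − 1.6180| / 1.6180 ≈ 5.31% → 5.3%.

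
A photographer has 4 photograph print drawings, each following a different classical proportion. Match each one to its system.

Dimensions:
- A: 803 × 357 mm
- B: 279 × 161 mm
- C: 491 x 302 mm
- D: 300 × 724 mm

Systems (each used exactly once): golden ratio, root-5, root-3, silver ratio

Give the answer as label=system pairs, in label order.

Ratios: A ≈ 2.249; B ≈ 1.733; C ≈ 1.626; D ≈ 2.413.
Targets: golden ratio ≈ 1.618; root-5 ≈ 2.236; root-3 ≈ 1.732; silver ratio ≈ 2.414.

A=root-5, B=root-3, C=golden ratio, D=silver ratio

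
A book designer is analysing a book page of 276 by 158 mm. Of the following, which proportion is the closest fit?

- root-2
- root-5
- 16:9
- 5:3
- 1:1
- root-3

276/158 ≈ 1.747. Nearest candidates are root-3 (1.732, off by 0.015) and 16:9 (1.778, off by 0.031).

root-3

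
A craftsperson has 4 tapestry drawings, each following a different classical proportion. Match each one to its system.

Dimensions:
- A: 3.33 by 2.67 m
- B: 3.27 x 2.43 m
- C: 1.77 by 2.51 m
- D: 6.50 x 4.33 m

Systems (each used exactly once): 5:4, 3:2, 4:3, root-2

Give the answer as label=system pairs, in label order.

A=5:4, B=4:3, C=root-2, D=3:2

A = 3.33/2.67 ≈ 1.247 → 5:4 (1.250)
B = 3.27/2.43 ≈ 1.346 → 4:3 (1.333)
C = 2.51/1.77 ≈ 1.418 → root-2 (1.414)
D = 6.50/4.33 ≈ 1.501 → 3:2 (1.500)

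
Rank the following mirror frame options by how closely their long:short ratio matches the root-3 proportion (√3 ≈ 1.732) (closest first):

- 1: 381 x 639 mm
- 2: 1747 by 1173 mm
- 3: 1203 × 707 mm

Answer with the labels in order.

Ratios: 1 = 639 / 381 ≈ 1.677; 2 = 1747 / 1173 ≈ 1.489; 3 = 1203 / 707 ≈ 1.702.
|Δ from 1.732|: 1 0.055; 2 0.243; 3 0.030.

3, 1, 2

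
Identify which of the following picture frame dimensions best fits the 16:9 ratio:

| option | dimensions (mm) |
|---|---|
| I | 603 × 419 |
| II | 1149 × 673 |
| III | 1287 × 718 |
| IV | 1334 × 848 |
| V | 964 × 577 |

Ratios (long/short): I ≈ 1.439; II ≈ 1.707; III ≈ 1.792; IV ≈ 1.573; V ≈ 1.671.
16:9 ≈ 1.778; option III is nearest (Δ 0.014).

III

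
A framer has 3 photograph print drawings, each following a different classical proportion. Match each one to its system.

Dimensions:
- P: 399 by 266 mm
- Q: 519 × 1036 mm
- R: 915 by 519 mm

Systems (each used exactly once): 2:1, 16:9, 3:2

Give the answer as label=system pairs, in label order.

P = 399/266 ≈ 1.500 → 3:2 (1.500)
Q = 1036/519 ≈ 1.996 → 2:1 (2.000)
R = 915/519 ≈ 1.763 → 16:9 (1.778)

P=3:2, Q=2:1, R=16:9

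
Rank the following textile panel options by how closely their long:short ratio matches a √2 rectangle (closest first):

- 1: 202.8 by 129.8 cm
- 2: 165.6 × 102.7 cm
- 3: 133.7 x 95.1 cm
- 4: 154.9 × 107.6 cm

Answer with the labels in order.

3, 4, 1, 2

1: 202.8/129.8 ≈ 1.562 → |1.562 − 1.414| = 0.148
2: 165.6/102.7 ≈ 1.612 → |1.612 − 1.414| = 0.198
3: 133.7/95.1 ≈ 1.406 → |1.406 − 1.414| = 0.008
4: 154.9/107.6 ≈ 1.440 → |1.440 − 1.414| = 0.026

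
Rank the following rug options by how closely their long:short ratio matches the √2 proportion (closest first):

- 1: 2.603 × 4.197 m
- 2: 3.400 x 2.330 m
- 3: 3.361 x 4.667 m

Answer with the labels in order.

3, 2, 1

Ratios: 1 = 4.197 / 2.603 ≈ 1.612; 2 = 3.400 / 2.330 ≈ 1.459; 3 = 4.667 / 3.361 ≈ 1.389.
|Δ from 1.414|: 1 0.198; 2 0.045; 3 0.025.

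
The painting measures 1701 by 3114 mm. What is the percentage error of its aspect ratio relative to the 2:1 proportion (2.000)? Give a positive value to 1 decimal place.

Ratio = 3114 / 1701 ≈ 1.8307.
Ideal 2:1 = 2.0000. |1.8307 − 2.0000| / 2.0000 ≈ 8.46% → 8.5%.

8.5%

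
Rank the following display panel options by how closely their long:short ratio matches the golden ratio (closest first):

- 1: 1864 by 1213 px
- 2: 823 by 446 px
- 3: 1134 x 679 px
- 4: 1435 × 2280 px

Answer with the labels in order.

1: 1864/1213 ≈ 1.537 → |1.537 − 1.618| = 0.081
2: 823/446 ≈ 1.845 → |1.845 − 1.618| = 0.227
3: 1134/679 ≈ 1.670 → |1.670 − 1.618| = 0.052
4: 2280/1435 ≈ 1.589 → |1.589 − 1.618| = 0.029

4, 3, 1, 2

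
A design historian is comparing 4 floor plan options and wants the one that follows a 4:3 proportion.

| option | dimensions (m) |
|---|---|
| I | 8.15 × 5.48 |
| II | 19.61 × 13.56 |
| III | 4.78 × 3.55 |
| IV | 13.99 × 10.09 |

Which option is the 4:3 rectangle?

Ratios (long/short): I ≈ 1.487; II ≈ 1.446; III ≈ 1.346; IV ≈ 1.387.
4:3 ≈ 1.333; option III is nearest (Δ 0.013).

III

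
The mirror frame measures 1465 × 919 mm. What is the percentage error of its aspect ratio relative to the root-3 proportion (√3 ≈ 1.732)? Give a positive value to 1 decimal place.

8.0%

Ratio = 1465 / 919 ≈ 1.5941.
Ideal root-3 ≈ 1.7321. |1.5941 − 1.7321| / 1.7321 ≈ 7.97% → 8.0%.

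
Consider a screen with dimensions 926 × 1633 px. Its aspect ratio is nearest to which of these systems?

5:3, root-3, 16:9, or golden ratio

16:9

1633/926 ≈ 1.763. Nearest candidates are 16:9 (1.778, off by 0.015) and root-3 (1.732, off by 0.031).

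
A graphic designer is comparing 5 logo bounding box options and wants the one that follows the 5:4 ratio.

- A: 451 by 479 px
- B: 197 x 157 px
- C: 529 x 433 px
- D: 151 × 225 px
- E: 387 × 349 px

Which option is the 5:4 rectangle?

B

Ratios (long/short): A ≈ 1.062; B ≈ 1.255; C ≈ 1.222; D ≈ 1.490; E ≈ 1.109.
5:4 ≈ 1.250; option B is nearest (Δ 0.005).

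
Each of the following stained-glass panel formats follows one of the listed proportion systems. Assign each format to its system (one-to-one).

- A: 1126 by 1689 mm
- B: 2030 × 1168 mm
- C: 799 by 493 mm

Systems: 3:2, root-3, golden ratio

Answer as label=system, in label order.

A = 1689/1126 ≈ 1.500 → 3:2 (1.500)
B = 2030/1168 ≈ 1.738 → root-3 (1.732)
C = 799/493 ≈ 1.621 → golden ratio (1.618)

A=3:2, B=root-3, C=golden ratio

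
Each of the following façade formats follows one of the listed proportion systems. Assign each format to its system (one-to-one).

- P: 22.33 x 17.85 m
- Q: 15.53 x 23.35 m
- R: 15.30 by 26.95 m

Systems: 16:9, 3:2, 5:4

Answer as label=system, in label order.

P=5:4, Q=3:2, R=16:9

Ratios: P ≈ 1.251; Q ≈ 1.504; R ≈ 1.761.
Targets: 16:9 ≈ 1.778; 3:2 ≈ 1.500; 5:4 ≈ 1.250.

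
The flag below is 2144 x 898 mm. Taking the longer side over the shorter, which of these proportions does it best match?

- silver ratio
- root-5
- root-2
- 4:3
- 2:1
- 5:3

Ratio = 2144 / 898 ≈ 2.388.
Distances: silver ratio 2.414 (Δ 0.026); root-5 2.236 (Δ 0.152); root-2 1.414 (Δ 0.974); 4:3 1.333 (Δ 1.055); 2:1 2.000 (Δ 0.388); 5:3 1.667 (Δ 0.721).

silver ratio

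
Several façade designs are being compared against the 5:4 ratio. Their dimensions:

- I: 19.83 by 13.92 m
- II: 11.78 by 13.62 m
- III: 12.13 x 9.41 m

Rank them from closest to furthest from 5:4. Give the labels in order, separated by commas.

Ratios: I = 19.83 / 13.92 ≈ 1.425; II = 13.62 / 11.78 ≈ 1.156; III = 12.13 / 9.41 ≈ 1.289.
|Δ from 1.250|: I 0.175; II 0.094; III 0.039.

III, II, I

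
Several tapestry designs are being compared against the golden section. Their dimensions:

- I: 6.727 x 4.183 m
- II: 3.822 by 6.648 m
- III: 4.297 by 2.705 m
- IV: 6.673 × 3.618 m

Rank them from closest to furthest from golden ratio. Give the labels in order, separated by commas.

I: 6.727/4.183 ≈ 1.608 → |1.608 − 1.618| = 0.010
II: 6.648/3.822 ≈ 1.739 → |1.739 − 1.618| = 0.121
III: 4.297/2.705 ≈ 1.589 → |1.589 − 1.618| = 0.029
IV: 6.673/3.618 ≈ 1.844 → |1.844 − 1.618| = 0.226

I, III, II, IV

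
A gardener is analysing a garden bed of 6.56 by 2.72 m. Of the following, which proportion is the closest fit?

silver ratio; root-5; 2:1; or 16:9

silver ratio

6.56/2.72 ≈ 2.412. Nearest candidates are silver ratio (2.414, off by 0.002) and root-5 (2.236, off by 0.176).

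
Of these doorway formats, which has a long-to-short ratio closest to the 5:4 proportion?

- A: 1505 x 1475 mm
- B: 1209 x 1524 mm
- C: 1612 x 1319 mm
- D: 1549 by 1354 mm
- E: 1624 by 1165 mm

B

Ratios (long/short): A ≈ 1.020; B ≈ 1.261; C ≈ 1.222; D ≈ 1.144; E ≈ 1.394.
5:4 ≈ 1.250; option B is nearest (Δ 0.011).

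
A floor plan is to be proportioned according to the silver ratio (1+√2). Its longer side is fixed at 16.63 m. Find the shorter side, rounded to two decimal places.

6.89 m

silver ratio ≈ 2.41421.
Shorter side = 16.63 ÷ 2.41421 ≈ 6.8884 → 6.89 m.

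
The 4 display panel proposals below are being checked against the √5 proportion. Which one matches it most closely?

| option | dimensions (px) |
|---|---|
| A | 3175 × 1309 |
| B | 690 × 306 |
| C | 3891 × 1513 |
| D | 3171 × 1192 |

Target root-5 ≈ 2.236.
A: 2.426 (Δ0.190)  B: 2.255 (Δ0.019)  C: 2.572 (Δ0.336)  D: 2.660 (Δ0.424)

B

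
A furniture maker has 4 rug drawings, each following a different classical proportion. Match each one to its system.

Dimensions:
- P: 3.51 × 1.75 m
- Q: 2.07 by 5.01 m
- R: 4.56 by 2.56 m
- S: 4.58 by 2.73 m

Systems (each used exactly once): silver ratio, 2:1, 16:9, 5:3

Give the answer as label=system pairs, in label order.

Ratios: P ≈ 2.006; Q ≈ 2.420; R ≈ 1.781; S ≈ 1.678.
Targets: silver ratio ≈ 2.414; 2:1 ≈ 2.000; 16:9 ≈ 1.778; 5:3 ≈ 1.667.

P=2:1, Q=silver ratio, R=16:9, S=5:3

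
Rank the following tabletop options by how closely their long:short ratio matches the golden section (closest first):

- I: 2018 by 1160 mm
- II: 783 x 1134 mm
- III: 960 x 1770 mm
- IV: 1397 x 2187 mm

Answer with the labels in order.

IV, I, II, III

Ratios: I = 2018 / 1160 ≈ 1.740; II = 1134 / 783 ≈ 1.448; III = 1770 / 960 ≈ 1.844; IV = 2187 / 1397 ≈ 1.565.
|Δ from 1.618|: I 0.122; II 0.170; III 0.226; IV 0.053.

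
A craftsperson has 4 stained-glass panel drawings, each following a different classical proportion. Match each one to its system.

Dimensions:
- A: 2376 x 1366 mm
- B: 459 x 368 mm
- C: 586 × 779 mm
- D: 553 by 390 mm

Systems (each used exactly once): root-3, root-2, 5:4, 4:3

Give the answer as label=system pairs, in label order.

A=root-3, B=5:4, C=4:3, D=root-2

A = 2376/1366 ≈ 1.739 → root-3 (1.732)
B = 459/368 ≈ 1.247 → 5:4 (1.250)
C = 779/586 ≈ 1.329 → 4:3 (1.333)
D = 553/390 ≈ 1.418 → root-2 (1.414)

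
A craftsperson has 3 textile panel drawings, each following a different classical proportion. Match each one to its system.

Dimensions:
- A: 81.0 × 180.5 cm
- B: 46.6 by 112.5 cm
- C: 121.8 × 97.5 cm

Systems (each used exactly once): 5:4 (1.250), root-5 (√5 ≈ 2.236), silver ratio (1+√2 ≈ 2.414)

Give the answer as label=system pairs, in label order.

Ratios: A ≈ 2.228; B ≈ 2.414; C ≈ 1.249.
Targets: 5:4 ≈ 1.250; root-5 ≈ 2.236; silver ratio ≈ 2.414.

A=root-5, B=silver ratio, C=5:4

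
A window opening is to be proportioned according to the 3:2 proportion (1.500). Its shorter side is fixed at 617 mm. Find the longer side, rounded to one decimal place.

3:2 = 1.50000.
Longer side = 617 × 1.50000 ≈ 925.500 → 925.5 mm.

925.5 mm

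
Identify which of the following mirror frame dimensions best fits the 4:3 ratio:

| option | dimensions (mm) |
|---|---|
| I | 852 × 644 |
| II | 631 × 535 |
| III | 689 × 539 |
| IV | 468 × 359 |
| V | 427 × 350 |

I

Ratios (long/short): I ≈ 1.323; II ≈ 1.179; III ≈ 1.278; IV ≈ 1.304; V ≈ 1.220.
4:3 ≈ 1.333; option I is nearest (Δ 0.010).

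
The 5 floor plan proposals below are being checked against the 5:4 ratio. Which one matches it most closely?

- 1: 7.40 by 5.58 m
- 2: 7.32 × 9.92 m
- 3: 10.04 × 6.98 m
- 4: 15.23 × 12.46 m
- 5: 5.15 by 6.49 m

Ratios (long/short): 1 ≈ 1.326; 2 ≈ 1.355; 3 ≈ 1.438; 4 ≈ 1.222; 5 ≈ 1.260.
5:4 ≈ 1.250; option 5 is nearest (Δ 0.010).

5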